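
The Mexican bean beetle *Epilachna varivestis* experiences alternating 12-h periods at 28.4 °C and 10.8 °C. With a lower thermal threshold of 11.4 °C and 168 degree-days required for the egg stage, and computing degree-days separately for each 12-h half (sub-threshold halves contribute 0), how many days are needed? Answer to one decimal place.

Day half: max(0, 28.4 − 11.4) × 0.5 = 17.0 × 0.5 = 8.50 DD.
Night half: max(0, 10.8 − 11.4) × 0.5 = 0.0 × 0.5 = 0.00 DD.
Per 24 h: 8.50 DD/day.
Duration = 168 / 8.50 = 19.765 ≈ 19.8 days.

19.8 days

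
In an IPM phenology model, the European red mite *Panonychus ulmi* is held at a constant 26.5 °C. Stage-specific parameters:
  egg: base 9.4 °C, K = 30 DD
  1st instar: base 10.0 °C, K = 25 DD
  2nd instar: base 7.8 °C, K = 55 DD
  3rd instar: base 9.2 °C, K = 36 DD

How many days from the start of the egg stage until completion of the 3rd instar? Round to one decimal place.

8.3 days

egg: 30 / (26.5 − 9.4) = 30 / 17.1 = 1.754 d.
1st instar: 25 / (26.5 − 10.0) = 25 / 16.5 = 1.515 d.
2nd instar: 55 / (26.5 − 7.8) = 55 / 18.7 = 2.941 d.
3rd instar: 36 / (26.5 − 9.2) = 36 / 17.3 = 2.081 d.
Sum = 8.292 ≈ 8.3 days.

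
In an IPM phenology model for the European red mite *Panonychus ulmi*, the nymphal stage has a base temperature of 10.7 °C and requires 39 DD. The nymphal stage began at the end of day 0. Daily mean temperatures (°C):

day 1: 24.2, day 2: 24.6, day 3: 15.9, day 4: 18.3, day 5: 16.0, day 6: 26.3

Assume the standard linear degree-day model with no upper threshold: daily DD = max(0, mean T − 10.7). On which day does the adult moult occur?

day 4

Daily DD above 10.7 °C: 13.5, 13.9, 5.2, 7.6, 5.3, 15.6.
Cumulative: 13.5, 27.4, 32.6, 40.2, 45.5, 61.1.
The total first reaches 39 DD on day 4.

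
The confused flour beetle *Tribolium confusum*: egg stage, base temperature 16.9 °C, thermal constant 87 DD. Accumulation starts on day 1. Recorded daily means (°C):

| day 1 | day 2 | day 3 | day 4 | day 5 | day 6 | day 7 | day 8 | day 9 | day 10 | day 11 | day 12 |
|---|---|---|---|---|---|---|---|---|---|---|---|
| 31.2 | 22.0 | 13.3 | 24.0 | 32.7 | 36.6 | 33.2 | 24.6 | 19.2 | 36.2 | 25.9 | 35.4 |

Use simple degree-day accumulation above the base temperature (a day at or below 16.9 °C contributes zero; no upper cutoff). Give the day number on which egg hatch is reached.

Daily DD above 16.9 °C: 14.3, 5.1, 0.0, 7.1, 15.8, 19.7, 16.3, 7.7, 2.3, 19.3, 9.0, 18.5.
Cumulative: 14.3, 19.4, 19.4, 26.5, 42.3, 62.0, 78.3, 86.0, 88.3, 107.6, 116.6, 135.1.
The total first reaches 87 DD on day 9.

day 9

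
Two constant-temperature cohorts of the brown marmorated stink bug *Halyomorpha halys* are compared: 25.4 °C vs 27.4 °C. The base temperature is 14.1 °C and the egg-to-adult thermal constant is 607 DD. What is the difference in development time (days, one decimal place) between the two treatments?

8.1 days

At 25.4 °C: 607 / (25.4 − 14.1) = 607 / 11.3 = 53.717 d.
At 27.4 °C: 607 / (27.4 − 14.1) = 607 / 13.3 = 45.639 d.
Difference = |53.717 − 45.639| = 8.078 ≈ 8.1 days.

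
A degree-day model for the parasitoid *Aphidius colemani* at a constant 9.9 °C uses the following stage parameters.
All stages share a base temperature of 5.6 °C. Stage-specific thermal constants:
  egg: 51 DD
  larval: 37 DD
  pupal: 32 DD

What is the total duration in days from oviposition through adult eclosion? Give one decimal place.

Daily accumulation at 9.9 °C = 9.9 − 5.6 = 4.3 DD/day.
Total K = 51 + 37 + 32 = 120 DD.
Total duration = 120 / 4.3 = 27.907 ≈ 27.9 days.

27.9 days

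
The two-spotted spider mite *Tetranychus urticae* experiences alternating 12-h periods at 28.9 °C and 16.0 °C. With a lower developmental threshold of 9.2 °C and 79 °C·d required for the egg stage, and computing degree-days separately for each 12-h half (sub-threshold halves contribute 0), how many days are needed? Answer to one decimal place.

Day half: max(0, 28.9 − 9.2) × 0.5 = 19.7 × 0.5 = 9.85 DD.
Night half: max(0, 16.0 − 9.2) × 0.5 = 6.8 × 0.5 = 3.40 DD.
Per 24 h: 13.25 DD/day.
Duration = 79 / 13.25 = 5.962 ≈ 6.0 days.

6.0 days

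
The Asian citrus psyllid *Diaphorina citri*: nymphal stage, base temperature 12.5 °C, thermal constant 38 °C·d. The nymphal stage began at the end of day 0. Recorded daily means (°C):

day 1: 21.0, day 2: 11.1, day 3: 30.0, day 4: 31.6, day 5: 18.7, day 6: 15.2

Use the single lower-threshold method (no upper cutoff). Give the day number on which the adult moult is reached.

day 4

Daily DD above 12.5 °C: 8.5, 0.0, 17.5, 19.1, 6.2, 2.7.
Cumulative: 8.5, 8.5, 26.0, 45.1, 51.3, 54.0.
The total first reaches 38 DD on day 4.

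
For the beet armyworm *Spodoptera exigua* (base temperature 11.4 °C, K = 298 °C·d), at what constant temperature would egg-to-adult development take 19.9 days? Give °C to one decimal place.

Required daily accumulation = 298 / 19.9 = 14.975 DD/day.
T = T_base + 14.975 = 11.4 + 14.975 = 26.375 ≈ 26.4 °C.

26.4 °C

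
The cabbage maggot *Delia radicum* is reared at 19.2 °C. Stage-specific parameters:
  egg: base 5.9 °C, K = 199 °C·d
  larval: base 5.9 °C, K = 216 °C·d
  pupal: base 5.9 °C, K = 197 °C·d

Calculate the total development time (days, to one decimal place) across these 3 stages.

egg: 199 / (19.2 − 5.9) = 199 / 13.3 = 14.962 d.
larval: 216 / (19.2 − 5.9) = 216 / 13.3 = 16.241 d.
pupal: 197 / (19.2 − 5.9) = 197 / 13.3 = 14.812 d.
Sum = 46.015 ≈ 46.0 days.

46.0 days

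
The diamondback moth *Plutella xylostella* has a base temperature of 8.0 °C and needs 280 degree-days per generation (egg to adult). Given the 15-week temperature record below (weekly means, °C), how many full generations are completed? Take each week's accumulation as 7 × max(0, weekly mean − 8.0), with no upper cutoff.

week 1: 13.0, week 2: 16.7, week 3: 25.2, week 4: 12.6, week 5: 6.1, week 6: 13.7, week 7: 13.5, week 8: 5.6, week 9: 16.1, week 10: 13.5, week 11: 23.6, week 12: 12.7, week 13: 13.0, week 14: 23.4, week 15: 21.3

Weekly DD (7 × max(0, T̄ − 8.0)): 35.0, 60.9, 120.4, 32.2, 0.0, 39.9, 38.5, 0.0, 56.7, 38.5, 109.2, 32.9, 35.0, 107.8, 93.1.
Season total = 800.1 DD.
Complete generations = ⌊800.1 / 280⌋ = 2.

2 generations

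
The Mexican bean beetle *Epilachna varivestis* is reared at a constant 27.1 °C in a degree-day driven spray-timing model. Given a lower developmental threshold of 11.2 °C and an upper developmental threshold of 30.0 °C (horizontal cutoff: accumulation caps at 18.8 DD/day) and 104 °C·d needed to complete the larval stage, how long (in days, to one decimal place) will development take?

Daily accumulation = 27.1 − 11.2 = 15.9 DD/day.
Duration = 104 / 15.9 = 6.541 ≈ 6.5 days.

6.5 days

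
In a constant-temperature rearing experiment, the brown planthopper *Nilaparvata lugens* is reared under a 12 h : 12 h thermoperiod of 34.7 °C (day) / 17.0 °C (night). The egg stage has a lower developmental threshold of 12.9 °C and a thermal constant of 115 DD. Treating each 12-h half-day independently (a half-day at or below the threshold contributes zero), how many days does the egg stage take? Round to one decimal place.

Day half: max(0, 34.7 − 12.9) × 0.5 = 21.8 × 0.5 = 10.90 DD.
Night half: max(0, 17.0 − 12.9) × 0.5 = 4.1 × 0.5 = 2.05 DD.
Per 24 h: 12.95 DD/day.
Duration = 115 / 12.95 = 8.880 ≈ 8.9 days.

8.9 days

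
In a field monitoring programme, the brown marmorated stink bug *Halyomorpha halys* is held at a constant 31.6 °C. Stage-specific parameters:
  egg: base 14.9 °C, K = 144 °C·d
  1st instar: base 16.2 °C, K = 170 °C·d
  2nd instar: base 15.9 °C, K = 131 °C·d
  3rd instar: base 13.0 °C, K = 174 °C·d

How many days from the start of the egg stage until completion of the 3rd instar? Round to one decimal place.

37.4 days

egg: 144 / (31.6 − 14.9) = 144 / 16.7 = 8.623 d.
1st instar: 170 / (31.6 − 16.2) = 170 / 15.4 = 11.039 d.
2nd instar: 131 / (31.6 − 15.9) = 131 / 15.7 = 8.344 d.
3rd instar: 174 / (31.6 − 13.0) = 174 / 18.6 = 9.355 d.
Sum = 37.361 ≈ 37.4 days.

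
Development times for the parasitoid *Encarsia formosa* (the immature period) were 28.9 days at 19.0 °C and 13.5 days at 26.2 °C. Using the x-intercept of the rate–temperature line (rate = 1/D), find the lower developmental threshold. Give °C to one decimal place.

Linear rate model ⇒ the product D·(T − T_b) is constant across temperatures.
28.9·(19.0 − T_b) = 13.5·(26.2 − T_b)
T_b = (28.9·19.0 − 13.5·26.2) / (28.9 − 13.5) = 195.40 / 15.4 = 12.688 °C ≈ 12.7 °C.

12.7 °C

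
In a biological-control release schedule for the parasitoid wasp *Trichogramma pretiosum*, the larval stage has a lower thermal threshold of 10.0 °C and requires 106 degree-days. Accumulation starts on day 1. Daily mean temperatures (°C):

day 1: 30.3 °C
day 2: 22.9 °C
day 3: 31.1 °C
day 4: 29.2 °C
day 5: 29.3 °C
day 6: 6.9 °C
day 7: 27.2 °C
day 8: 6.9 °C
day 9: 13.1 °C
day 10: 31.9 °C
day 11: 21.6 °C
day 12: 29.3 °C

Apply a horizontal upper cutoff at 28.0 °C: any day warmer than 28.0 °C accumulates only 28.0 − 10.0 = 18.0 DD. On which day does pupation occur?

Daily DD above 10.0 °C (capped at 18.0): 18.0, 12.9, 18.0, 18.0, 18.0, 0.0, 17.2, 0.0, 3.1, 18.0, 11.6, 18.0.
Cumulative: 18.0, 30.9, 48.9, 66.9, 84.9, 84.9, 102.1, 102.1, 105.2, 123.2, 134.8, 152.8.
The total first reaches 106 DD on day 10.

day 10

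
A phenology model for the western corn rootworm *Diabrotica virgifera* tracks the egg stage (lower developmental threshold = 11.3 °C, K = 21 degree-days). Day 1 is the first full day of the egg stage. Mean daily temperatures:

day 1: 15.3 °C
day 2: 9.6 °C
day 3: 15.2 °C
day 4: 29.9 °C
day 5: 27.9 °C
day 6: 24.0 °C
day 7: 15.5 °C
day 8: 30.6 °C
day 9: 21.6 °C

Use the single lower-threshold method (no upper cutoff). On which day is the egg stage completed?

Daily DD above 11.3 °C: 4.0, 0.0, 3.9, 18.6, 16.6, 12.7, 4.2, 19.3, 10.3.
Cumulative: 4.0, 4.0, 7.9, 26.5, 43.1, 55.8, 60.0, 79.3, 89.6.
The total first reaches 21 DD on day 4.

day 4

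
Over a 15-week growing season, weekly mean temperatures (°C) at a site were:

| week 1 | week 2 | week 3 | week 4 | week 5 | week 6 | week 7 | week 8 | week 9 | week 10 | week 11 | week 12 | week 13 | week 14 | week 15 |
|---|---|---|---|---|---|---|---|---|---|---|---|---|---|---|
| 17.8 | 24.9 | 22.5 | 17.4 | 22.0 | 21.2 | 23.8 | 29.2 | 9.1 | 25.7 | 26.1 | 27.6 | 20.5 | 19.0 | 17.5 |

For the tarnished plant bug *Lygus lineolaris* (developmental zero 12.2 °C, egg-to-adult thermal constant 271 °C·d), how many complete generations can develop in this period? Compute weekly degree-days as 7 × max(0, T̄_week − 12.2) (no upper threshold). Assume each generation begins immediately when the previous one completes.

3 generations

Weekly DD (7 × max(0, T̄ − 12.2)): 39.2, 88.9, 72.1, 36.4, 68.6, 63.0, 81.2, 119.0, 0.0, 94.5, 97.3, 107.8, 58.1, 47.6, 37.1.
Season total = 1010.8 DD.
Complete generations = ⌊1010.8 / 271⌋ = 3.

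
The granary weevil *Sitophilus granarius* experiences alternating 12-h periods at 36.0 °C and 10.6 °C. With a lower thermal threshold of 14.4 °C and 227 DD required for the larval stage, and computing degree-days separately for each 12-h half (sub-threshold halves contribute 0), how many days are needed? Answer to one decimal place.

21.0 days

Day half: max(0, 36.0 − 14.4) × 0.5 = 21.6 × 0.5 = 10.80 DD.
Night half: max(0, 10.6 − 14.4) × 0.5 = 0.0 × 0.5 = 0.00 DD.
Per 24 h: 10.80 DD/day.
Duration = 227 / 10.80 = 21.019 ≈ 21.0 days.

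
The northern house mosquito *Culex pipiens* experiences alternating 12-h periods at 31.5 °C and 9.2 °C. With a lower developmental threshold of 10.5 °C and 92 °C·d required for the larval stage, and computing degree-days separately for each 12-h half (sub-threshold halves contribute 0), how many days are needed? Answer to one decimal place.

8.8 days

Day half: max(0, 31.5 − 10.5) × 0.5 = 21.0 × 0.5 = 10.50 DD.
Night half: max(0, 9.2 − 10.5) × 0.5 = 0.0 × 0.5 = 0.00 DD.
Per 24 h: 10.50 DD/day.
Duration = 92 / 10.50 = 8.762 ≈ 8.8 days.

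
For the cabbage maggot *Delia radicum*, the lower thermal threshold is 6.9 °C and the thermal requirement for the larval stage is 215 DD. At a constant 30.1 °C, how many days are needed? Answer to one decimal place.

Daily accumulation = 30.1 − 6.9 = 23.2 DD/day.
Duration = 215 / 23.2 = 9.267 ≈ 9.3 days.

9.3 days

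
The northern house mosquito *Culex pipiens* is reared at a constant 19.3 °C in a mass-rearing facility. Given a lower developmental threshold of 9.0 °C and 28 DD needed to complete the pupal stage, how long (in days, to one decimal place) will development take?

2.7 days

Daily accumulation = 19.3 − 9.0 = 10.3 DD/day.
Duration = 28 / 10.3 = 2.718 ≈ 2.7 days.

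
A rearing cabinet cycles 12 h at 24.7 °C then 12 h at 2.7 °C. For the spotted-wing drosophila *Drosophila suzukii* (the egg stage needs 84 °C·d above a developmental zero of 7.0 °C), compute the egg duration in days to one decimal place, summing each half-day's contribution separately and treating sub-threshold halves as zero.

Day half: max(0, 24.7 − 7.0) × 0.5 = 17.7 × 0.5 = 8.85 DD.
Night half: max(0, 2.7 − 7.0) × 0.5 = 0.0 × 0.5 = 0.00 DD.
Per 24 h: 8.85 DD/day.
Duration = 84 / 8.85 = 9.492 ≈ 9.5 days.

9.5 days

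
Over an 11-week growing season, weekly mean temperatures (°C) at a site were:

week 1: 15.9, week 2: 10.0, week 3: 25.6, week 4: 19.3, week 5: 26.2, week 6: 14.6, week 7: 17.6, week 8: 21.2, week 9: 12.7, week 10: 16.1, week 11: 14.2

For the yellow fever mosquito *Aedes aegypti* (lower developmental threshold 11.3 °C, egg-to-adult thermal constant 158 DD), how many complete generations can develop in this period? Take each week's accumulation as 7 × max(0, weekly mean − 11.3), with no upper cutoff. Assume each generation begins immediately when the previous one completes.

Weekly DD (7 × max(0, T̄ − 11.3)): 32.2, 0.0, 100.1, 56.0, 104.3, 23.1, 44.1, 69.3, 9.8, 33.6, 20.3.
Season total = 492.8 DD.
Complete generations = ⌊492.8 / 158⌋ = 3.

3 generations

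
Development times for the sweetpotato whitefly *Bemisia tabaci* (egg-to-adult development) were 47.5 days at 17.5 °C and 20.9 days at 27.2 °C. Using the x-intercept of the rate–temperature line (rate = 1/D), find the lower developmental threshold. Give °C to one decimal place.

9.9 °C

Linear rate model ⇒ the product D·(T − T_b) is constant across temperatures.
47.5·(17.5 − T_b) = 20.9·(27.2 − T_b)
T_b = (47.5·17.5 − 20.9·27.2) / (47.5 − 20.9) = 262.77 / 26.6 = 9.879 °C ≈ 9.9 °C.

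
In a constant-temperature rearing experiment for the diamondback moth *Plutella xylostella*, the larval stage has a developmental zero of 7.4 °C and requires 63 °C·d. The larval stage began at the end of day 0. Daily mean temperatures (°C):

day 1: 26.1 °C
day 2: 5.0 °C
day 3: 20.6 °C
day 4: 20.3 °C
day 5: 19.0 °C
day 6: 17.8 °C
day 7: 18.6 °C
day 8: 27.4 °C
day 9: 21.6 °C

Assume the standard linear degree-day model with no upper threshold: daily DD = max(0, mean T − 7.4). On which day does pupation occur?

day 6

Daily DD above 7.4 °C: 18.7, 0.0, 13.2, 12.9, 11.6, 10.4, 11.2, 20.0, 14.2.
Cumulative: 18.7, 18.7, 31.9, 44.8, 56.4, 66.8, 78.0, 98.0, 112.2.
The total first reaches 63 DD on day 6.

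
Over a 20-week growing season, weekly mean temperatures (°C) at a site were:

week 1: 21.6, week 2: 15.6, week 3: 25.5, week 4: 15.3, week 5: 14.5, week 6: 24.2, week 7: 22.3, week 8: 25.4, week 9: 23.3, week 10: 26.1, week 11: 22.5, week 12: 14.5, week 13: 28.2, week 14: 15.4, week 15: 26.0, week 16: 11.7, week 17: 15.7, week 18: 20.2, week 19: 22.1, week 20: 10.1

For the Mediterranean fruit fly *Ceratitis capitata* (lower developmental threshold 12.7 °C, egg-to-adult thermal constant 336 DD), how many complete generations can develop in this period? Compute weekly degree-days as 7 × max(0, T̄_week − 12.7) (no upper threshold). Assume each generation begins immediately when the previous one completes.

Weekly DD (7 × max(0, T̄ − 12.7)): 62.3, 20.3, 89.6, 18.2, 12.6, 80.5, 67.2, 88.9, 74.2, 93.8, 68.6, 12.6, 108.5, 18.9, 93.1, 0.0, 21.0, 52.5, 65.8, 0.0.
Season total = 1048.6 DD.
Complete generations = ⌊1048.6 / 336⌋ = 3.

3 generations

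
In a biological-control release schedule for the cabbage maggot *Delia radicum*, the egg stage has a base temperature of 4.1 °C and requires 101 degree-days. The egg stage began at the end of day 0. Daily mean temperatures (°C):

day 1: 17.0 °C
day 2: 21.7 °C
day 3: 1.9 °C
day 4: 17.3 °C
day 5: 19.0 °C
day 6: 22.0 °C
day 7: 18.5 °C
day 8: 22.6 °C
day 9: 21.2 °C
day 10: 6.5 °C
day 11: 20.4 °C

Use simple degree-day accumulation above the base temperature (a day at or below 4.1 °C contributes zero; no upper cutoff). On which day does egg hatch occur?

Daily DD above 4.1 °C: 12.9, 17.6, 0.0, 13.2, 14.9, 17.9, 14.4, 18.5, 17.1, 2.4, 16.3.
Cumulative: 12.9, 30.5, 30.5, 43.7, 58.6, 76.5, 90.9, 109.4, 126.5, 128.9, 145.2.
The total first reaches 101 DD on day 8.

day 8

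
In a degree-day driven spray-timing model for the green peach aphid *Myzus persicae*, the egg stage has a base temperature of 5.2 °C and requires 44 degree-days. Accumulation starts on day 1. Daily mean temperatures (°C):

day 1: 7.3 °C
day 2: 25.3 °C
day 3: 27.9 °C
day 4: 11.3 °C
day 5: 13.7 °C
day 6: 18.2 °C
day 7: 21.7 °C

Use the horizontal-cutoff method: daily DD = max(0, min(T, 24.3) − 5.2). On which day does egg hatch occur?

Daily DD above 5.2 °C (capped at 19.1): 2.1, 19.1, 19.1, 6.1, 8.5, 13.0, 16.5.
Cumulative: 2.1, 21.2, 40.3, 46.4, 54.9, 67.9, 84.4.
The total first reaches 44 DD on day 4.

day 4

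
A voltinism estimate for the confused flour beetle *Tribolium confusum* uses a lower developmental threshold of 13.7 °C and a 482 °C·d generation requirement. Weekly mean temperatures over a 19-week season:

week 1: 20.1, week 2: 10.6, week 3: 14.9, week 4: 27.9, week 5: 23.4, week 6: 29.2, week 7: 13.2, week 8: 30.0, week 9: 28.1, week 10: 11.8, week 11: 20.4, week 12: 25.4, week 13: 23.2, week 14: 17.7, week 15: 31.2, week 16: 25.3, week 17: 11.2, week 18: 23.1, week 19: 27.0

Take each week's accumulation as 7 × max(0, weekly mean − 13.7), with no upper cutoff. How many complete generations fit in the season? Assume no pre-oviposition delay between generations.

Weekly DD (7 × max(0, T̄ − 13.7)): 44.8, 0.0, 8.4, 99.4, 67.9, 108.5, 0.0, 114.1, 100.8, 0.0, 46.9, 81.9, 66.5, 28.0, 122.5, 81.2, 0.0, 65.8, 93.1.
Season total = 1129.8 DD.
Complete generations = ⌊1129.8 / 482⌋ = 2.

2 generations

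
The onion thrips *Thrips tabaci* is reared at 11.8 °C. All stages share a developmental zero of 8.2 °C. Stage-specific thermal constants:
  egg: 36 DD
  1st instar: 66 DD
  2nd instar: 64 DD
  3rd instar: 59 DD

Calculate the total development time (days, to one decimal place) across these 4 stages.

62.5 days

Daily accumulation at 11.8 °C = 11.8 − 8.2 = 3.6 DD/day.
Total K = 36 + 66 + 64 + 59 = 225 DD.
Total duration = 225 / 3.6 = 62.500 ≈ 62.5 days.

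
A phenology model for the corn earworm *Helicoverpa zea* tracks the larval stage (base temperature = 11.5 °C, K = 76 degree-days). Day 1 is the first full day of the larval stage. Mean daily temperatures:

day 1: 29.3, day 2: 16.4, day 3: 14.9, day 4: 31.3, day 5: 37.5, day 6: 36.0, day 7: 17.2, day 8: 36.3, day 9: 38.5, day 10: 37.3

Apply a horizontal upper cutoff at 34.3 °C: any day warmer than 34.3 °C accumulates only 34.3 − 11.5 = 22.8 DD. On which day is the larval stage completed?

Daily DD above 11.5 °C (capped at 22.8): 17.8, 4.9, 3.4, 19.8, 22.8, 22.8, 5.7, 22.8, 22.8, 22.8.
Cumulative: 17.8, 22.7, 26.1, 45.9, 68.7, 91.5, 97.2, 120.0, 142.8, 165.6.
The total first reaches 76 DD on day 6.

day 6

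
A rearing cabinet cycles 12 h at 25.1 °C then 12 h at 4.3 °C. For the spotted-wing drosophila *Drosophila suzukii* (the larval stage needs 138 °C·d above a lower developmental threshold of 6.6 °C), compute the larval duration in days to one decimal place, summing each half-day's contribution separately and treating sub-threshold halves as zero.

Day half: max(0, 25.1 − 6.6) × 0.5 = 18.5 × 0.5 = 9.25 DD.
Night half: max(0, 4.3 − 6.6) × 0.5 = 0.0 × 0.5 = 0.00 DD.
Per 24 h: 9.25 DD/day.
Duration = 138 / 9.25 = 14.919 ≈ 14.9 days.

14.9 days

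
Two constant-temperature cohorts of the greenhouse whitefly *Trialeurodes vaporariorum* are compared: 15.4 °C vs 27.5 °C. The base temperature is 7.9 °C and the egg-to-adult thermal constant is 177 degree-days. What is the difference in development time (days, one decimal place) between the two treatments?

At 15.4 °C: 177 / (15.4 − 7.9) = 177 / 7.5 = 23.600 d.
At 27.5 °C: 177 / (27.5 − 7.9) = 177 / 19.6 = 9.031 d.
Difference = |23.600 − 9.031| = 14.569 ≈ 14.6 days.

14.6 days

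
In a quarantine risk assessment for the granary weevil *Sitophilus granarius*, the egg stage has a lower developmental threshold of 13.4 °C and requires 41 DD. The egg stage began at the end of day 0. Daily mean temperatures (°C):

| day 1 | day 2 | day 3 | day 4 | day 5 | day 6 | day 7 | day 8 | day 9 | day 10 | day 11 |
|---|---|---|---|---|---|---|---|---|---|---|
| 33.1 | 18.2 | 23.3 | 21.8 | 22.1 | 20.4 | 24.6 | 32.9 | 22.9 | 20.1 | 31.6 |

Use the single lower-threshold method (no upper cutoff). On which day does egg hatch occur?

day 4

Daily DD above 13.4 °C: 19.7, 4.8, 9.9, 8.4, 8.7, 7.0, 11.2, 19.5, 9.5, 6.7, 18.2.
Cumulative: 19.7, 24.5, 34.4, 42.8, 51.5, 58.5, 69.7, 89.2, 98.7, 105.4, 123.6.
The total first reaches 41 DD on day 4.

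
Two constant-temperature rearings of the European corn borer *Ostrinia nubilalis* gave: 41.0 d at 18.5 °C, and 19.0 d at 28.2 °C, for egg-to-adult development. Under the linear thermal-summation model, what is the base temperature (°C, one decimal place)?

10.1 °C

Under the model K = D·(T − T_b), so D₁·(T₁ − T_b) = D₂·(T₂ − T_b).
41.0·(18.5 − T_b) = 19.0·(28.2 − T_b)
T_b = (41.0·18.5 − 19.0·28.2) / (41.0 − 19.0) = 222.70 / 22.0 = 10.123 °C ≈ 10.1 °C.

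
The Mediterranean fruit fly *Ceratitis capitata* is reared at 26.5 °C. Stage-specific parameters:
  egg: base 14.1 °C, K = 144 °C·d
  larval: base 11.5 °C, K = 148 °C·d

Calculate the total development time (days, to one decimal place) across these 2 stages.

21.5 days

egg: 144 / (26.5 − 14.1) = 144 / 12.4 = 11.613 d.
larval: 148 / (26.5 − 11.5) = 148 / 15.0 = 9.867 d.
Sum = 21.480 ≈ 21.5 days.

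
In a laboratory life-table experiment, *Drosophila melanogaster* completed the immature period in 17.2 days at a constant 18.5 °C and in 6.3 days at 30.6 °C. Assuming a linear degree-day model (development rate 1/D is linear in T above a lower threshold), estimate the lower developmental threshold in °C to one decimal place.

11.5 °C

Under the model K = D·(T − T_b), so D₁·(T₁ − T_b) = D₂·(T₂ − T_b).
17.2·(18.5 − T_b) = 6.3·(30.6 − T_b)
T_b = (17.2·18.5 − 6.3·30.6) / (17.2 − 6.3) = 125.42 / 10.9 = 11.506 °C ≈ 11.5 °C.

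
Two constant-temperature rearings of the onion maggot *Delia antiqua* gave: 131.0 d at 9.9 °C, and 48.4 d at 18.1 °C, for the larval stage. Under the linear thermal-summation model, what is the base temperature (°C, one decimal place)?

5.1 °C

Under the model K = D·(T − T_b), so D₁·(T₁ − T_b) = D₂·(T₂ − T_b).
131.0·(9.9 − T_b) = 48.4·(18.1 − T_b)
T_b = (131.0·9.9 − 48.4·18.1) / (131.0 − 48.4) = 420.86 / 82.6 = 5.095 °C ≈ 5.1 °C.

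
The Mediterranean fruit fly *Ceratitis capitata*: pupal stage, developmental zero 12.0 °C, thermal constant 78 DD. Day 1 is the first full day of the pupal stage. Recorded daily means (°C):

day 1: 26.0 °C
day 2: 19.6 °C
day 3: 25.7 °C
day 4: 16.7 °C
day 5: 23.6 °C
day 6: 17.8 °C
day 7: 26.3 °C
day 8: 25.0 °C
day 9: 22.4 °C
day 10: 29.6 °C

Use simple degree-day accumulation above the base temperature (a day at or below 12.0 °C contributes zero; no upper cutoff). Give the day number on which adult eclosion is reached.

day 8

Daily DD above 12.0 °C: 14.0, 7.6, 13.7, 4.7, 11.6, 5.8, 14.3, 13.0, 10.4, 17.6.
Cumulative: 14.0, 21.6, 35.3, 40.0, 51.6, 57.4, 71.7, 84.7, 95.1, 112.7.
The total first reaches 78 DD on day 8.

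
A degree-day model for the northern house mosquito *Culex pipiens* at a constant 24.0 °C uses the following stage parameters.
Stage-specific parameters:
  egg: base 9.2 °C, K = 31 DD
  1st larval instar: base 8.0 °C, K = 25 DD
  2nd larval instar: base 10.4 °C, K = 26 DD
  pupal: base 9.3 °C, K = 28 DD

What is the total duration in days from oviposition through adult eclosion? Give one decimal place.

7.5 days

egg: 31 / (24.0 − 9.2) = 31 / 14.8 = 2.095 d.
1st larval instar: 25 / (24.0 − 8.0) = 25 / 16.0 = 1.562 d.
2nd larval instar: 26 / (24.0 − 10.4) = 26 / 13.6 = 1.912 d.
pupal: 28 / (24.0 − 9.3) = 28 / 14.7 = 1.905 d.
Sum = 7.474 ≈ 7.5 days.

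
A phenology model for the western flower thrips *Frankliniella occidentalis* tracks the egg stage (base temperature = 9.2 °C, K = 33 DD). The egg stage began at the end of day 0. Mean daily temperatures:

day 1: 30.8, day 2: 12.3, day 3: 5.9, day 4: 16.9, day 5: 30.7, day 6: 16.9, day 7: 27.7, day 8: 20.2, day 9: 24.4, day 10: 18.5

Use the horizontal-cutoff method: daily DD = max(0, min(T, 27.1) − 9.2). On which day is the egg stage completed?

day 5

Daily DD above 9.2 °C (capped at 17.9): 17.9, 3.1, 0.0, 7.7, 17.9, 7.7, 17.9, 11.0, 15.2, 9.3.
Cumulative: 17.9, 21.0, 21.0, 28.7, 46.6, 54.3, 72.2, 83.2, 98.4, 107.7.
The total first reaches 33 DD on day 5.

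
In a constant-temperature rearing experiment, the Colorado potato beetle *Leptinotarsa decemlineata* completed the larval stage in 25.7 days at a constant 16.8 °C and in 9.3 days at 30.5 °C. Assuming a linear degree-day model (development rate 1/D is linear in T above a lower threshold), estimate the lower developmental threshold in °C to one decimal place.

Linear rate model ⇒ the product D·(T − T_b) is constant across temperatures.
25.7·(16.8 − T_b) = 9.3·(30.5 − T_b)
T_b = (25.7·16.8 − 9.3·30.5) / (25.7 − 9.3) = 148.11 / 16.4 = 9.031 °C ≈ 9.0 °C.

9.0 °C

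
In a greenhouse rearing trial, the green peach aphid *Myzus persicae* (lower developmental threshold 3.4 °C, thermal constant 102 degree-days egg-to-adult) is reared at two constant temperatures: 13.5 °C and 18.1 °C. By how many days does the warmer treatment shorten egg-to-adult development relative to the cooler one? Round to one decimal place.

3.2 days

At 13.5 °C: 102 / (13.5 − 3.4) = 102 / 10.1 = 10.099 d.
At 18.1 °C: 102 / (18.1 − 3.4) = 102 / 14.7 = 6.939 d.
Difference = |10.099 − 6.939| = 3.160 ≈ 3.2 days.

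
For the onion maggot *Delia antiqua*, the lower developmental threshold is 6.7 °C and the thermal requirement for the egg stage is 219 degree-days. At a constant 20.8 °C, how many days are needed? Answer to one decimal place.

15.5 days

Daily accumulation = 20.8 − 6.7 = 14.1 DD/day.
Duration = 219 / 14.1 = 15.532 ≈ 15.5 days.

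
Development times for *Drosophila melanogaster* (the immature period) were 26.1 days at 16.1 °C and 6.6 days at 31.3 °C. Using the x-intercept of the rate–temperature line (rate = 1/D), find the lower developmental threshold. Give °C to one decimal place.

11.0 °C

Linear rate model ⇒ the product D·(T − T_b) is constant across temperatures.
26.1·(16.1 − T_b) = 6.6·(31.3 − T_b)
T_b = (26.1·16.1 − 6.6·31.3) / (26.1 − 6.6) = 213.63 / 19.5 = 10.955 °C ≈ 11.0 °C.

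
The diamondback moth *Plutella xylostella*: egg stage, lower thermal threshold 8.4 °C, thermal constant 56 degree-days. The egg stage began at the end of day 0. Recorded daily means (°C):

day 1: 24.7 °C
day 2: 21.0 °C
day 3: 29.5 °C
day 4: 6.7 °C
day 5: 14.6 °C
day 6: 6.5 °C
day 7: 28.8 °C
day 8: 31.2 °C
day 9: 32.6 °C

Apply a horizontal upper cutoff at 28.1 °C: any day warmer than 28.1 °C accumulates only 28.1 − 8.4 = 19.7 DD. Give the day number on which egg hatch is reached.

Daily DD above 8.4 °C (capped at 19.7): 16.3, 12.6, 19.7, 0.0, 6.2, 0.0, 19.7, 19.7, 19.7.
Cumulative: 16.3, 28.9, 48.6, 48.6, 54.8, 54.8, 74.5, 94.2, 113.9.
The total first reaches 56 DD on day 7.

day 7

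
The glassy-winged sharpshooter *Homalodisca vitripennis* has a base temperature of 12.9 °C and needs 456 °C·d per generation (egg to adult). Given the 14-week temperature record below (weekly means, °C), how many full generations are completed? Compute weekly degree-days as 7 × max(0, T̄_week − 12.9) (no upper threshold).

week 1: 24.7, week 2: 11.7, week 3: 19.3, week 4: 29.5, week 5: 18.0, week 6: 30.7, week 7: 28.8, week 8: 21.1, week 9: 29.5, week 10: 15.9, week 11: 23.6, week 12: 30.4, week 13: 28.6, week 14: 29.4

2 generations

Weekly DD (7 × max(0, T̄ − 12.9)): 82.6, 0.0, 44.8, 116.2, 35.7, 124.6, 111.3, 57.4, 116.2, 21.0, 74.9, 122.5, 109.9, 115.5.
Season total = 1132.6 DD.
Complete generations = ⌊1132.6 / 456⌋ = 2.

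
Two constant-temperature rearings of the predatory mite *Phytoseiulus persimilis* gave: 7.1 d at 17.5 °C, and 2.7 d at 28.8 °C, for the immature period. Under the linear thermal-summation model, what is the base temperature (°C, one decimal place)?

10.6 °C

Under the model K = D·(T − T_b), so D₁·(T₁ − T_b) = D₂·(T₂ − T_b).
7.1·(17.5 − T_b) = 2.7·(28.8 − T_b)
T_b = (7.1·17.5 − 2.7·28.8) / (7.1 − 2.7) = 46.49 / 4.4 = 10.566 °C ≈ 10.6 °C.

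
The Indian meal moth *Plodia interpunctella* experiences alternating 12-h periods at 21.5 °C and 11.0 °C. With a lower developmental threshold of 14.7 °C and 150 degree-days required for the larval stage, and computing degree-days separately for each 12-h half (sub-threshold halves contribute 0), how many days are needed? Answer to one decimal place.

Day half: max(0, 21.5 − 14.7) × 0.5 = 6.8 × 0.5 = 3.40 DD.
Night half: max(0, 11.0 − 14.7) × 0.5 = 0.0 × 0.5 = 0.00 DD.
Per 24 h: 3.40 DD/day.
Duration = 150 / 3.40 = 44.118 ≈ 44.1 days.

44.1 days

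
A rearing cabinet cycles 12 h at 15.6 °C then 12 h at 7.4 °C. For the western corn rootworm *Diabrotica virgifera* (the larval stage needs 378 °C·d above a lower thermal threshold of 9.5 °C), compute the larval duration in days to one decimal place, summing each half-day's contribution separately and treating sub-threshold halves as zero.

Day half: max(0, 15.6 − 9.5) × 0.5 = 6.1 × 0.5 = 3.05 DD.
Night half: max(0, 7.4 − 9.5) × 0.5 = 0.0 × 0.5 = 0.00 DD.
Per 24 h: 3.05 DD/day.
Duration = 378 / 3.05 = 123.934 ≈ 123.9 days.

123.9 days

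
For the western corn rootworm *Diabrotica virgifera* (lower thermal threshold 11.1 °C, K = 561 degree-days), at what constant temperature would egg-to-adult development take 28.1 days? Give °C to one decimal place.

Required daily accumulation = 561 / 28.1 = 19.964 DD/day.
T = T_base + 19.964 = 11.1 + 19.964 = 31.064 ≈ 31.1 °C.

31.1 °C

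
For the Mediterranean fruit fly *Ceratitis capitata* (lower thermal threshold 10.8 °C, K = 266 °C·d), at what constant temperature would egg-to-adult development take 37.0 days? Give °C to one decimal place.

Required daily accumulation = 266 / 37.0 = 7.189 DD/day.
T = T_base + 7.189 = 10.8 + 7.189 = 17.989 ≈ 18.0 °C.

18.0 °C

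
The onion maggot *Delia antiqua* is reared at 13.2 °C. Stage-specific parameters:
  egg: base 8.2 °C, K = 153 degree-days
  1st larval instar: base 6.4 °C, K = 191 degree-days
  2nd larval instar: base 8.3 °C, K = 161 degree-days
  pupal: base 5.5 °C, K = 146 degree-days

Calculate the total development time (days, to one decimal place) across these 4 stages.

egg: 153 / (13.2 − 8.2) = 153 / 5.0 = 30.600 d.
1st larval instar: 191 / (13.2 − 6.4) = 191 / 6.8 = 28.088 d.
2nd larval instar: 161 / (13.2 − 8.3) = 161 / 4.9 = 32.857 d.
pupal: 146 / (13.2 − 5.5) = 146 / 7.7 = 18.961 d.
Sum = 110.506 ≈ 110.5 days.

110.5 days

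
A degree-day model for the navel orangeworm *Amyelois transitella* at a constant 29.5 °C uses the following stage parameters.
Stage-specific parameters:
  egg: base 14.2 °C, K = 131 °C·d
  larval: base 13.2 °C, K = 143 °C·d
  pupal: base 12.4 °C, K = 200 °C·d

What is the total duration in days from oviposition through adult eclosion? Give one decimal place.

29.0 days

egg: 131 / (29.5 − 14.2) = 131 / 15.3 = 8.562 d.
larval: 143 / (29.5 − 13.2) = 143 / 16.3 = 8.773 d.
pupal: 200 / (29.5 − 12.4) = 200 / 17.1 = 11.696 d.
Sum = 29.031 ≈ 29.0 days.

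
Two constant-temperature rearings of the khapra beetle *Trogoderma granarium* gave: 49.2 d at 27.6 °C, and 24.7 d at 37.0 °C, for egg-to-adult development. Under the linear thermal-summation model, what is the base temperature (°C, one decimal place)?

18.1 °C

Equal thermal constants: D₁(T₁ − T_b) = D₂(T₂ − T_b).
49.2·(27.6 − T_b) = 24.7·(37.0 − T_b)
T_b = (49.2·27.6 − 24.7·37.0) / (49.2 − 24.7) = 444.02 / 24.5 = 18.123 °C ≈ 18.1 °C.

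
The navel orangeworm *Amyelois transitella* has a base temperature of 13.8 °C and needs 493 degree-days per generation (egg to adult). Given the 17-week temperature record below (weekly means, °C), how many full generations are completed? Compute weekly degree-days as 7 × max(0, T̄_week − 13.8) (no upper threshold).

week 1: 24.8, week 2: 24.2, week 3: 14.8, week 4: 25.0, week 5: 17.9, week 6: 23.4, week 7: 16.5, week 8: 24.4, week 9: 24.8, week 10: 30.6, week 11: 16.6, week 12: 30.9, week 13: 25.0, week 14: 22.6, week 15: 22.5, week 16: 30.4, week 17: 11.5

2 generations

Weekly DD (7 × max(0, T̄ − 13.8)): 77.0, 72.8, 7.0, 78.4, 28.7, 67.2, 18.9, 74.2, 77.0, 117.6, 19.6, 119.7, 78.4, 61.6, 60.9, 116.2, 0.0.
Season total = 1075.2 DD.
Complete generations = ⌊1075.2 / 493⌋ = 2.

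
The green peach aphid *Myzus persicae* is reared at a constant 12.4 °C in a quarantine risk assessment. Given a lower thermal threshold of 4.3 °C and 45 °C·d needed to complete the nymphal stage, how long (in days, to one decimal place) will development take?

5.6 days

Daily accumulation = 12.4 − 4.3 = 8.1 DD/day.
Duration = 45 / 8.1 = 5.556 ≈ 5.6 days.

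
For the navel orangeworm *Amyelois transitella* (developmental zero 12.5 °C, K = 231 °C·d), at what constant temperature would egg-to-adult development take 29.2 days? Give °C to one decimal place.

Required daily accumulation = 231 / 29.2 = 7.911 DD/day.
T = T_base + 7.911 = 12.5 + 7.911 = 20.411 ≈ 20.4 °C.

20.4 °C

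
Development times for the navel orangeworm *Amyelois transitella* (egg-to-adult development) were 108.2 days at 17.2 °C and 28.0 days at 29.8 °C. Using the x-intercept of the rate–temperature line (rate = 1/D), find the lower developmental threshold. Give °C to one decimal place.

Equal thermal constants: D₁(T₁ − T_b) = D₂(T₂ − T_b).
108.2·(17.2 − T_b) = 28.0·(29.8 − T_b)
T_b = (108.2·17.2 − 28.0·29.8) / (108.2 − 28.0) = 1026.64 / 80.2 = 12.801 °C ≈ 12.8 °C.

12.8 °C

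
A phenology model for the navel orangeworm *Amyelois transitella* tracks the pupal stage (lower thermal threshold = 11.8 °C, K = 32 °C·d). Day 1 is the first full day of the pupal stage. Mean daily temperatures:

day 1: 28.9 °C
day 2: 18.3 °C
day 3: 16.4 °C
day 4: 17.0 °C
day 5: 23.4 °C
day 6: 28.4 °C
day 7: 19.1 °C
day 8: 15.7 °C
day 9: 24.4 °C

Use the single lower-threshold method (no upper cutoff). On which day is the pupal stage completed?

day 4

Daily DD above 11.8 °C: 17.1, 6.5, 4.6, 5.2, 11.6, 16.6, 7.3, 3.9, 12.6.
Cumulative: 17.1, 23.6, 28.2, 33.4, 45.0, 61.6, 68.9, 72.8, 85.4.
The total first reaches 32 DD on day 4.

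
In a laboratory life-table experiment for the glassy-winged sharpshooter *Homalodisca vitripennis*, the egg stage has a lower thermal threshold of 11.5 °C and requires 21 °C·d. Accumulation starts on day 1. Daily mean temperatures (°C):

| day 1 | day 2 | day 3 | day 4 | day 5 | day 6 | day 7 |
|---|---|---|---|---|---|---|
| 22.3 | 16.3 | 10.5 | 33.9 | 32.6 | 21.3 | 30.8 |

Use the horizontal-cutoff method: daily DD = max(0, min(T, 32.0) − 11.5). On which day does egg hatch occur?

day 4

Daily DD above 11.5 °C (capped at 20.5): 10.8, 4.8, 0.0, 20.5, 20.5, 9.8, 19.3.
Cumulative: 10.8, 15.6, 15.6, 36.1, 56.6, 66.4, 85.7.
The total first reaches 21 DD on day 4.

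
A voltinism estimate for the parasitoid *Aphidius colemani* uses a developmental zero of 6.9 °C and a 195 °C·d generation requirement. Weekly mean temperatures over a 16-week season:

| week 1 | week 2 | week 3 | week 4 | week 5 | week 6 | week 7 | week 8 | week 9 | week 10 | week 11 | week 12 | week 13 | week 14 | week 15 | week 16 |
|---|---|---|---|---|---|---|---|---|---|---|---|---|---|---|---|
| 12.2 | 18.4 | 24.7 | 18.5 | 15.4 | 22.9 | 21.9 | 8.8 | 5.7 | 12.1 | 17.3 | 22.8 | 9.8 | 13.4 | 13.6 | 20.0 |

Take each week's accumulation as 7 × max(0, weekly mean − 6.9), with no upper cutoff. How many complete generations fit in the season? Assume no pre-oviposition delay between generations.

5 generations

Weekly DD (7 × max(0, T̄ − 6.9)): 37.1, 80.5, 124.6, 81.2, 59.5, 112.0, 105.0, 13.3, 0.0, 36.4, 72.8, 111.3, 20.3, 45.5, 46.9, 91.7.
Season total = 1038.1 DD.
Complete generations = ⌊1038.1 / 195⌋ = 5.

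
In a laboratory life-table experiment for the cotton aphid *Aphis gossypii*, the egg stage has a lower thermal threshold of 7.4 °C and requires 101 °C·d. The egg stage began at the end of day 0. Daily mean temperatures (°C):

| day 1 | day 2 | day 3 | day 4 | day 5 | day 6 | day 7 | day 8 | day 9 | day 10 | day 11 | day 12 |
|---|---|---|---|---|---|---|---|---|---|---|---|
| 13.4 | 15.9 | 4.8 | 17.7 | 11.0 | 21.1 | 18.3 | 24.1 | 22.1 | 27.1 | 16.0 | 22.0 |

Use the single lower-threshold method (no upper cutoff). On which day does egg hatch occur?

day 10

Daily DD above 7.4 °C: 6.0, 8.5, 0.0, 10.3, 3.6, 13.7, 10.9, 16.7, 14.7, 19.7, 8.6, 14.6.
Cumulative: 6.0, 14.5, 14.5, 24.8, 28.4, 42.1, 53.0, 69.7, 84.4, 104.1, 112.7, 127.3.
The total first reaches 101 DD on day 10.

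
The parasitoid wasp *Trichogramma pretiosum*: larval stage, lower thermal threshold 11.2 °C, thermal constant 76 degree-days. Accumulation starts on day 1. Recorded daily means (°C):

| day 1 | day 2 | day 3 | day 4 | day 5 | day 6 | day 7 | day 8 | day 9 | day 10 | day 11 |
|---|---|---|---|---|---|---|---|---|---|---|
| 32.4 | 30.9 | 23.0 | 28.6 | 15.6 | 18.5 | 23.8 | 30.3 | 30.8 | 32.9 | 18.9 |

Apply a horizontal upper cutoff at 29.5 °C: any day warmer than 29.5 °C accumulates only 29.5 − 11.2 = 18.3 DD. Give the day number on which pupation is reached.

Daily DD above 11.2 °C (capped at 18.3): 18.3, 18.3, 11.8, 17.4, 4.4, 7.3, 12.6, 18.3, 18.3, 18.3, 7.7.
Cumulative: 18.3, 36.6, 48.4, 65.8, 70.2, 77.5, 90.1, 108.4, 126.7, 145.0, 152.7.
The total first reaches 76 DD on day 6.

day 6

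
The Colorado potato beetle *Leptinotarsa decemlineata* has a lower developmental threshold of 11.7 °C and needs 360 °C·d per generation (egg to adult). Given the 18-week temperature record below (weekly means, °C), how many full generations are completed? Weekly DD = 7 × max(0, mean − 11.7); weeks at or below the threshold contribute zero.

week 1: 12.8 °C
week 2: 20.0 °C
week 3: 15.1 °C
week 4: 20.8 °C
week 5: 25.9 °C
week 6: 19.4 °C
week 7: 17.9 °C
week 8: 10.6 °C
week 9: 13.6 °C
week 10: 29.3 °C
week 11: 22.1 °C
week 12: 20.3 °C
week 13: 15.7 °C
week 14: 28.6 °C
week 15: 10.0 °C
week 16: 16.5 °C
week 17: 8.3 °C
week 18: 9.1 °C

Weekly DD (7 × max(0, T̄ − 11.7)): 7.7, 58.1, 23.8, 63.7, 99.4, 53.9, 43.4, 0.0, 13.3, 123.2, 72.8, 60.2, 28.0, 118.3, 0.0, 33.6, 0.0, 0.0.
Season total = 799.4 DD.
Complete generations = ⌊799.4 / 360⌋ = 2.

2 generations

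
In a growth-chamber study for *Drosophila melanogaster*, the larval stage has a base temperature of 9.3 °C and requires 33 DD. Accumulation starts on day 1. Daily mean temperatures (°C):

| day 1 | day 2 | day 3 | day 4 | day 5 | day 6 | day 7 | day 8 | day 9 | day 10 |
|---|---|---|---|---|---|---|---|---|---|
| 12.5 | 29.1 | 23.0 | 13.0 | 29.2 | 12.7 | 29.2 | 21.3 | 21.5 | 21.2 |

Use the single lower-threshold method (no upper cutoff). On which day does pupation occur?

Daily DD above 9.3 °C: 3.2, 19.8, 13.7, 3.7, 19.9, 3.4, 19.9, 12.0, 12.2, 11.9.
Cumulative: 3.2, 23.0, 36.7, 40.4, 60.3, 63.7, 83.6, 95.6, 107.8, 119.7.
The total first reaches 33 DD on day 3.

day 3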